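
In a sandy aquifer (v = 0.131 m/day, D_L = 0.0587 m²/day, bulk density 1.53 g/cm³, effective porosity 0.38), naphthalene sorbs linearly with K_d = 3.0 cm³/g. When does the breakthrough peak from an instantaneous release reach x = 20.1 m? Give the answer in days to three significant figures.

1960 days

Retardation factor R = 1 + ρ_b·K_d/n = 1 + 1.53 × 3.0/0.38 = 13.08.
Sorption retards both mechanisms: v_R = v/R = 0.01002 m/day, D_R = D/R = 0.004488 m²/day.
Peak time from v_R²t² + 2D_R t − x² = 0: t = (√(D_R² + v_R²x²) − D_R)/v_R².
√(D_R² + v_R²x²) = √(0.004488² + 0.01002² × 20.1²) = 0.2015; v_R² = 0.0001004.
t = (0.2015 − 0.004488)/0.0001004 = 1960 days.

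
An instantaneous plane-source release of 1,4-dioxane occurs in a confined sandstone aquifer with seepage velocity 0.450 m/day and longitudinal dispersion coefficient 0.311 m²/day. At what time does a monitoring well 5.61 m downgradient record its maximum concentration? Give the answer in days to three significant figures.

For the 1D instantaneous-source solution, setting ∂C/∂t = 0 at fixed x gives v²t² + 2Dt − x² = 0, so t = (√(D² + v²x²) − D)/v².
√(D² + v²x²) = √(0.311² + 0.450² × 5.61²) = 2.544; v² = 0.2025.
t = (2.544 − 0.311)/0.2025 = 11.0 days (vs. the pure-advection estimate x/v = 12.5 d).

11.0 days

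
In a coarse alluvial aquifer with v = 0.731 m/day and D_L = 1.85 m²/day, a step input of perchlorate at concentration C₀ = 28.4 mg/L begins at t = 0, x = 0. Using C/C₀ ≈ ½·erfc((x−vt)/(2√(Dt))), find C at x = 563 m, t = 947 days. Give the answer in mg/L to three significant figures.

For a continuous step input, C/C₀ ≈ ½·erfc((x−vt)/(2√(Dt))).
vt = 0.731 × 947 = 692.257 m and 2√(Dt) = 2√(1.85 × 947) = 83.71 m.
Argument (x−vt)/(2√(Dt)) = (563 − 692.257)/83.71 = -1.544; ½·erfc(-1.544) = 0.9855.
C = 28.4 × 0.9855 = 28.0 mg/L.

28.0 mg/L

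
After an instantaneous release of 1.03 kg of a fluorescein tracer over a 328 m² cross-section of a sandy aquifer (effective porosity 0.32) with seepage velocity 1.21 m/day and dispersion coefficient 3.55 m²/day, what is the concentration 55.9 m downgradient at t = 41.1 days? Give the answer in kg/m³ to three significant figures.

For an instantaneous plane source, C(x,t) = M/(n_e·A·√(4πDt)) · exp(−(x−vt)²/(4Dt)), with n_e·A the pore (flow) area.
Plume center vt = 1.21 × 41.1 = 49.731 m, so the well at 55.9 m is 6.169 m downgradient of the peak.
√(4πDt) = 42.82 m, giving peak height M/(n_e·A·√(4πDt)) = 1.03/(0.32 × 328 × 42.82) = 0.0002292 kg/m³.
(x−vt)²/(4Dt) = (6.169)²/(4 × 3.55 × 41.1) = 0.06521; exp(−0.06521) = 0.9369.
C = 0.0002292 × 0.9369 = 0.000215 kg/m³.

0.000215 kg/m³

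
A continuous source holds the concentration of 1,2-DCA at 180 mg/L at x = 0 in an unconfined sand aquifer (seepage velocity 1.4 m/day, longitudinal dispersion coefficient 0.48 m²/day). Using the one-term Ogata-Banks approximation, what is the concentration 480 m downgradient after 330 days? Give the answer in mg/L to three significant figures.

28.1 mg/L

For a continuous step input, C/C₀ ≈ ½·erfc((x−vt)/(2√(Dt))).
vt = 1.4 × 330 = 462 m and 2√(Dt) = 2√(0.48 × 330) = 25.17 m.
Argument (x−vt)/(2√(Dt)) = (480 − 462)/25.17 = 0.7151; ½·erfc(0.7151) = 0.1559.
C = 180 × 0.1559 = 28.1 mg/L.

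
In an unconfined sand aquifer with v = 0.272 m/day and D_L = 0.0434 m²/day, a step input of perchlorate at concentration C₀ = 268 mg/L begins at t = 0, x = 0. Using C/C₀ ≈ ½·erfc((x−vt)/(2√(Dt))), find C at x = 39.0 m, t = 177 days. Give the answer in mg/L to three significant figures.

265 mg/L

For a continuous step input, C/C₀ ≈ ½·erfc((x−vt)/(2√(Dt))).
vt = 0.272 × 177 = 48.144 m and 2√(Dt) = 2√(0.0434 × 177) = 5.543 m.
Argument (x−vt)/(2√(Dt)) = (39.0 − 48.144)/5.543 = -1.650; ½·erfc(-1.650) = 0.9902.
C = 268 × 0.9902 = 265 mg/L.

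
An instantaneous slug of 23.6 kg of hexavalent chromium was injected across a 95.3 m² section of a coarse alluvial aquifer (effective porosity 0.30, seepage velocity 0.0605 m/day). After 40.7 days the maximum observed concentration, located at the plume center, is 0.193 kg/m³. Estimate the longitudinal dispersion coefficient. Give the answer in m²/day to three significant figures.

At the plume center C_max = M/(n_e·A·√(4πDt)), so D = M²/(4πt·(n_e·A·C_max)²).
n_e·A·C_max = 0.30 × 95.3 × 0.193 = 5.518 kg/m.
D = 23.6²/(4π × 40.7 × 5.518²) = 0.0358 m²/day.

0.0358 m²/day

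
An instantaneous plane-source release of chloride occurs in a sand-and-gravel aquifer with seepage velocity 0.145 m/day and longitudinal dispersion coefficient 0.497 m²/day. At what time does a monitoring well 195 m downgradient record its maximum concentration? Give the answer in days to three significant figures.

1320 days

For the 1D instantaneous-source solution, setting ∂C/∂t = 0 at fixed x gives v²t² + 2Dt − x² = 0, so t = (√(D² + v²x²) − D)/v².
√(D² + v²x²) = √(0.497² + 0.145² × 195²) = 28.28; v² = 0.021025.
t = (28.28 − 0.497)/0.021025 = 1320 days (vs. the pure-advection estimate x/v = 1340 d).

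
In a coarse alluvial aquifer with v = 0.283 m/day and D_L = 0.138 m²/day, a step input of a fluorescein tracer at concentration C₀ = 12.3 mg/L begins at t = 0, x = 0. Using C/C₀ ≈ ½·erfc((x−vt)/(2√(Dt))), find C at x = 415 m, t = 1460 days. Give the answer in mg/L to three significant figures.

For a continuous step input, C/C₀ ≈ ½·erfc((x−vt)/(2√(Dt))).
vt = 0.283 × 1460 = 413.18 m and 2√(Dt) = 2√(0.138 × 1460) = 28.39 m.
Argument (x−vt)/(2√(Dt)) = (415 − 413.18)/28.39 = 0.06411; ½·erfc(0.06411) = 0.4639.
C = 12.3 × 0.4639 = 5.71 mg/L.

5.71 mg/L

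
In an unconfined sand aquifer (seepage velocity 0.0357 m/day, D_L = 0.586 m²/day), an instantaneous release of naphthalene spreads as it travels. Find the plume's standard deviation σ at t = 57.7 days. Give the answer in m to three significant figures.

Dispersive spreading gives a Gaussian with σ² = 2Dt; advection only shifts the center.
σ = √(2 × 0.586 × 57.7) = 8.22 m.

8.22 m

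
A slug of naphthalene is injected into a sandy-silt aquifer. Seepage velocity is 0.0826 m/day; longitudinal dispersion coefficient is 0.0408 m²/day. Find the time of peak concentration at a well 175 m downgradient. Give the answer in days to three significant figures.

2110 days

For the 1D instantaneous-source solution, setting ∂C/∂t = 0 at fixed x gives v²t² + 2Dt − x² = 0, so t = (√(D² + v²x²) − D)/v².
√(D² + v²x²) = √(0.0408² + 0.0826² × 175²) = 14.46; v² = 0.00682276.
t = (14.46 − 0.0408)/0.00682276 = 2110 days (vs. the pure-advection estimate x/v = 2120 d).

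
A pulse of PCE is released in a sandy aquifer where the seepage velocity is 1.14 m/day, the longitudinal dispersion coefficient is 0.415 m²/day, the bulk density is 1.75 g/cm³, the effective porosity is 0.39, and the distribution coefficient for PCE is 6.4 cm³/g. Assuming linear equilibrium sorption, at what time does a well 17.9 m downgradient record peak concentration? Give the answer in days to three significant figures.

Retardation factor R = 1 + ρ_b·K_d/n = 1 + 1.75 × 6.4/0.39 = 29.72.
Sorption retards both mechanisms: v_R = v/R = 0.03836 m/day, D_R = D/R = 0.01396 m²/day.
Peak time from v_R²t² + 2D_R t − x² = 0: t = (√(D_R² + v_R²x²) − D_R)/v_R².
√(D_R² + v_R²x²) = √(0.01396² + 0.03836² × 17.9²) = 0.6868; v_R² = 0.001471.
t = (0.6868 − 0.01396)/0.001471 = 457 days.

457 days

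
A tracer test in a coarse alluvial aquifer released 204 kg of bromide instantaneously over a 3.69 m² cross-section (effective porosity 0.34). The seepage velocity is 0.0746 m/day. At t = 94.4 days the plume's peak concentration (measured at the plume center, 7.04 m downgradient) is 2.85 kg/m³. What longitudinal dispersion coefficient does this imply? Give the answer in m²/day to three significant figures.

At the plume center C_max = M/(n_e·A·√(4πDt)), so D = M²/(4πt·(n_e·A·C_max)²).
n_e·A·C_max = 0.34 × 3.69 × 2.85 = 3.576 kg/m.
D = 204²/(4π × 94.4 × 3.576²) = 2.74 m²/day.

2.74 m²/day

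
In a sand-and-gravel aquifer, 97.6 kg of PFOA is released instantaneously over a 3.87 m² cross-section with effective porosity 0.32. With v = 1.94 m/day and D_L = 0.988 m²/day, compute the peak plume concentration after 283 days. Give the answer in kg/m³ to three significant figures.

1.33 kg/m³

The peak of an instantaneous 1D plume sits at x = vt; there the Gaussian factor is 1 and C_max = M/(n_e·A·√(4πDt)), where n_e·A is the pore area the mass is dissolved in.
√(4πDt) = √(4π × 0.988 × 283) = 59.28 m, so C_max = 97.6/(0.32 × 3.87 × 59.28) = 1.33 kg/m³.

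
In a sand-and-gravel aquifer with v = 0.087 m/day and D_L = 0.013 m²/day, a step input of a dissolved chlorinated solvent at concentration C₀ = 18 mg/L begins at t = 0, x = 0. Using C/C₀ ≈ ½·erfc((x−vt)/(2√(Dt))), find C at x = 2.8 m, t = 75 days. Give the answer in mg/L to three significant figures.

17.9 mg/L

For a continuous step input, C/C₀ ≈ ½·erfc((x−vt)/(2√(Dt))).
vt = 0.087 × 75 = 6.525 m and 2√(Dt) = 2√(0.013 × 75) = 1.975 m.
Argument (x−vt)/(2√(Dt)) = (2.8 − 6.525)/1.975 = -1.886; ½·erfc(-1.886) = 0.9962.
C = 18 × 0.9962 = 17.9 mg/L.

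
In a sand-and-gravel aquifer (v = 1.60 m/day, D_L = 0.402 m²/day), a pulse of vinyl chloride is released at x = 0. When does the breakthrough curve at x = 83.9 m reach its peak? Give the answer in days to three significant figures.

For the 1D instantaneous-source solution, setting ∂C/∂t = 0 at fixed x gives v²t² + 2Dt − x² = 0, so t = (√(D² + v²x²) − D)/v².
√(D² + v²x²) = √(0.402² + 1.60² × 83.9²) = 134.2; v² = 2.56.
t = (134.2 − 0.402)/2.56 = 52.3 days (vs. the pure-advection estimate x/v = 52.4 d).

52.3 days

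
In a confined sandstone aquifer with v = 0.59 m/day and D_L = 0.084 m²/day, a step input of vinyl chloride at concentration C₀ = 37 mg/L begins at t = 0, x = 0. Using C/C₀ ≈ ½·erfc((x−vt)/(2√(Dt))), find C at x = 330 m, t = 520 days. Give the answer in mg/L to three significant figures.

For a continuous step input, C/C₀ ≈ ½·erfc((x−vt)/(2√(Dt))).
vt = 0.59 × 520 = 306.8 m and 2√(Dt) = 2√(0.084 × 520) = 13.22 m.
Argument (x−vt)/(2√(Dt)) = (330 − 306.8)/13.22 = 1.755; ½·erfc(1.755) = 0.006533.
C = 37 × 0.006533 = 0.242 mg/L.

0.242 mg/L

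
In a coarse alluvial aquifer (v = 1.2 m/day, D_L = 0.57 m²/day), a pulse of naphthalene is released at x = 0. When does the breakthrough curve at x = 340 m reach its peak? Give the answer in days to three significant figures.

For the 1D instantaneous-source solution, setting ∂C/∂t = 0 at fixed x gives v²t² + 2Dt − x² = 0, so t = (√(D² + v²x²) − D)/v².
√(D² + v²x²) = √(0.57² + 1.2² × 340²) = 408.0; v² = 1.44.
t = (408.0 − 0.57)/1.44 = 283 days (vs. the pure-advection estimate x/v = 283 d).

283 days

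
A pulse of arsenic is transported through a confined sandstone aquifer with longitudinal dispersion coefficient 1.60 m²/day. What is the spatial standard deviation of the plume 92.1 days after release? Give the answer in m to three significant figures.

Dispersive spreading gives a Gaussian with σ² = 2Dt; advection only shifts the center.
σ = √(2 × 1.60 × 92.1) = 17.2 m.

17.2 m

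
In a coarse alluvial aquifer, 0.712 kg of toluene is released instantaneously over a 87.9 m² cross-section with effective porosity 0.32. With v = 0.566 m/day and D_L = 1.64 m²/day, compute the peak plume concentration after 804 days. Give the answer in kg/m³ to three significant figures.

0.000197 kg/m³

The peak of an instantaneous 1D plume sits at x = vt; there the Gaussian factor is 1 and C_max = M/(n_e·A·√(4πDt)), where n_e·A is the pore area the mass is dissolved in.
√(4πDt) = √(4π × 1.64 × 804) = 128.7 m, so C_max = 0.712/(0.32 × 87.9 × 128.7) = 0.000197 kg/m³.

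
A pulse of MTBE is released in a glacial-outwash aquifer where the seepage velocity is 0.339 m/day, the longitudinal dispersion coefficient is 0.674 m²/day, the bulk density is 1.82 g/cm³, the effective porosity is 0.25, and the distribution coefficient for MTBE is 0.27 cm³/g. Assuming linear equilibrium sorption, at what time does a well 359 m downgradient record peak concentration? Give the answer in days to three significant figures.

Retardation factor R = 1 + ρ_b·K_d/n = 1 + 1.82 × 0.27/0.25 = 2.966.
Sorption retards both mechanisms: v_R = v/R = 0.1143 m/day, D_R = D/R = 0.2272 m²/day.
Peak time from v_R²t² + 2D_R t − x² = 0: t = (√(D_R² + v_R²x²) − D_R)/v_R².
√(D_R² + v_R²x²) = √(0.2272² + 0.1143² × 359²) = 41.03; v_R² = 0.01306.
t = (41.03 − 0.2272)/0.01306 = 3120 days.

3120 days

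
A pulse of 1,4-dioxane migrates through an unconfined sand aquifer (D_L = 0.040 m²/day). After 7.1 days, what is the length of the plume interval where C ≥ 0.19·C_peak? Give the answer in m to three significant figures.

2.75 m

The plume is Gaussian with σ = √(2Dt) = √(2 × 0.040 × 7.1) = 0.7537 m.
C/C_peak = exp(−Δx²/(2σ²)) = 0.19 ⇒ Δx = σ·√(−2 ln 0.19) = 0.7537 × 1.822 = 1.373 m.
Width = 2Δx = 2.75 m.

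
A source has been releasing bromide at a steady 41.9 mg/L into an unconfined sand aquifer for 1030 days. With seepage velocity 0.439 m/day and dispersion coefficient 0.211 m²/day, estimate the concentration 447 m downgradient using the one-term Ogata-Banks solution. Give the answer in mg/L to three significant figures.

For a continuous step input, C/C₀ ≈ ½·erfc((x−vt)/(2√(Dt))).
vt = 0.439 × 1030 = 452.17 m and 2√(Dt) = 2√(0.211 × 1030) = 29.48 m.
Argument (x−vt)/(2√(Dt)) = (447 − 452.17)/29.48 = -0.1754; ½·erfc(-0.1754) = 0.5980.
C = 41.9 × 0.5980 = 25.1 mg/L.

25.1 mg/L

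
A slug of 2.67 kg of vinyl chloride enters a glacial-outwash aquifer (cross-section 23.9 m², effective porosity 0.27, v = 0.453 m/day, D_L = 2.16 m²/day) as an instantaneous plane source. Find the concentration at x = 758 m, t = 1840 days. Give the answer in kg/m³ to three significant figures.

0.00129 kg/m³

For an instantaneous plane source, C(x,t) = M/(n_e·A·√(4πDt)) · exp(−(x−vt)²/(4Dt)), with n_e·A the pore (flow) area.
Plume center vt = 0.453 × 1840 = 833.52 m, so the well at 758 m is 75.52 m upgradient of the peak.
√(4πDt) = 223.5 m, giving peak height M/(n_e·A·√(4πDt)) = 2.67/(0.27 × 23.9 × 223.5) = 0.001851 kg/m³.
(x−vt)²/(4Dt) = (-75.52)²/(4 × 2.16 × 1840) = 0.3588; exp(−0.3588) = 0.6985.
C = 0.001851 × 0.6985 = 0.00129 kg/m³.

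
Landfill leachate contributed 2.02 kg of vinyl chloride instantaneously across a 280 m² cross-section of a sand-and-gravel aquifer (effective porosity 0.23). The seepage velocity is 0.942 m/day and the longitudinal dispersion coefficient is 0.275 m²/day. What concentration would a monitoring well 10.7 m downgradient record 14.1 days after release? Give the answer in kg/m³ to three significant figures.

0.00292 kg/m³

For an instantaneous plane source, C(x,t) = M/(n_e·A·√(4πDt)) · exp(−(x−vt)²/(4Dt)), with n_e·A the pore (flow) area.
Plume center vt = 0.942 × 14.1 = 13.2822 m, so the well at 10.7 m is 2.5822 m upgradient of the peak.
√(4πDt) = 6.980 m, giving peak height M/(n_e·A·√(4πDt)) = 2.02/(0.23 × 280 × 6.980) = 0.004494 kg/m³.
(x−vt)²/(4Dt) = (-2.5822)²/(4 × 0.275 × 14.1) = 0.4299; exp(−0.4299) = 0.6506.
C = 0.004494 × 0.6506 = 0.00292 kg/m³.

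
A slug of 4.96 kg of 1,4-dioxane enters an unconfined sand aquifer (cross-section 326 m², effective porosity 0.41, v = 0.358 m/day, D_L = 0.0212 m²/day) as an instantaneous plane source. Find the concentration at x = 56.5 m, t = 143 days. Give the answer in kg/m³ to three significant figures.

0.000590 kg/m³

For an instantaneous plane source, C(x,t) = M/(n_e·A·√(4πDt)) · exp(−(x−vt)²/(4Dt)), with n_e·A the pore (flow) area.
Plume center vt = 0.358 × 143 = 51.194 m, so the well at 56.5 m is 5.306 m downgradient of the peak.
√(4πDt) = 6.172 m, giving peak height M/(n_e·A·√(4πDt)) = 4.96/(0.41 × 326 × 6.172) = 0.006012 kg/m³.
(x−vt)²/(4Dt) = (5.306)²/(4 × 0.0212 × 143) = 2.322; exp(−2.322) = 0.09808.
C = 0.006012 × 0.09808 = 0.000590 kg/m³.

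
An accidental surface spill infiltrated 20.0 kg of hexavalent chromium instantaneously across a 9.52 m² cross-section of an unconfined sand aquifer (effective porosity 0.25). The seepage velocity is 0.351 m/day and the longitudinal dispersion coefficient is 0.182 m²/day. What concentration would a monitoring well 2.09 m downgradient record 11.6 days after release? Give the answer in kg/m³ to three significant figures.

For an instantaneous plane source, C(x,t) = M/(n_e·A·√(4πDt)) · exp(−(x−vt)²/(4Dt)), with n_e·A the pore (flow) area.
Plume center vt = 0.351 × 11.6 = 4.0716 m, so the well at 2.09 m is 1.9816 m upgradient of the peak.
√(4πDt) = 5.151 m, giving peak height M/(n_e·A·√(4πDt)) = 20.0/(0.25 × 9.52 × 5.151) = 1.631 kg/m³.
(x−vt)²/(4Dt) = (-1.9816)²/(4 × 0.182 × 11.6) = 0.4650; exp(−0.4650) = 0.6281.
C = 1.631 × 0.6281 = 1.02 kg/m³.

1.02 kg/m³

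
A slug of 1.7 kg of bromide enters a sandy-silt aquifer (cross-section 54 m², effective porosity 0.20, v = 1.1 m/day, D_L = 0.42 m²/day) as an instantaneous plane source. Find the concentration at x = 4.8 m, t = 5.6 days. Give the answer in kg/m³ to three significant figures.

0.0238 kg/m³

For an instantaneous plane source, C(x,t) = M/(n_e·A·√(4πDt)) · exp(−(x−vt)²/(4Dt)), with n_e·A the pore (flow) area.
Plume center vt = 1.1 × 5.6 = 6.16 m, so the well at 4.8 m is 1.36 m upgradient of the peak.
√(4πDt) = 5.437 m, giving peak height M/(n_e·A·√(4πDt)) = 1.7/(0.20 × 54 × 5.437) = 0.02895 kg/m³.
(x−vt)²/(4Dt) = (-1.36)²/(4 × 0.42 × 5.6) = 0.1966; exp(−0.1966) = 0.8215.
C = 0.02895 × 0.8215 = 0.0238 kg/m³.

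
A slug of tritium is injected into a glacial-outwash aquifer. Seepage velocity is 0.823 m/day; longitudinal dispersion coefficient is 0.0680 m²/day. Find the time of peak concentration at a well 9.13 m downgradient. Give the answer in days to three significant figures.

11.0 days

For the 1D instantaneous-source solution, setting ∂C/∂t = 0 at fixed x gives v²t² + 2Dt − x² = 0, so t = (√(D² + v²x²) − D)/v².
√(D² + v²x²) = √(0.0680² + 0.823² × 9.13²) = 7.514; v² = 0.677329.
t = (7.514 − 0.0680)/0.677329 = 11.0 days (vs. the pure-advection estimate x/v = 11.1 d).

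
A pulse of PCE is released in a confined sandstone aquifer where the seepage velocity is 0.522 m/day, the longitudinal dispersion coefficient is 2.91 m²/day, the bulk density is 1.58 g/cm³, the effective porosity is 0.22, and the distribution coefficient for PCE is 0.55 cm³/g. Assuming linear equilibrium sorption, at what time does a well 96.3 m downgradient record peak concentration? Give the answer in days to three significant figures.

862 days

Retardation factor R = 1 + ρ_b·K_d/n = 1 + 1.58 × 0.55/0.22 = 4.950.
Sorption retards both mechanisms: v_R = v/R = 0.1055 m/day, D_R = D/R = 0.5879 m²/day.
Peak time from v_R²t² + 2D_R t − x² = 0: t = (√(D_R² + v_R²x²) − D_R)/v_R².
√(D_R² + v_R²x²) = √(0.5879² + 0.1055² × 96.3²) = 10.18; v_R² = 0.01113.
t = (10.18 − 0.5879)/0.01113 = 862 days.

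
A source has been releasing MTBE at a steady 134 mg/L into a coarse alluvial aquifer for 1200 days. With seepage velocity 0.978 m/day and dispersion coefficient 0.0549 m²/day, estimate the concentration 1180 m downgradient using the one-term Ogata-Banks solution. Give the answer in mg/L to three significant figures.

For a continuous step input, C/C₀ ≈ ½·erfc((x−vt)/(2√(Dt))).
vt = 0.978 × 1200 = 1173.6 m and 2√(Dt) = 2√(0.0549 × 1200) = 16.23 m.
Argument (x−vt)/(2√(Dt)) = (1180 − 1173.6)/16.23 = 0.3943; ½·erfc(0.3943) = 0.2886.
C = 134 × 0.2886 = 38.7 mg/L.

38.7 mg/L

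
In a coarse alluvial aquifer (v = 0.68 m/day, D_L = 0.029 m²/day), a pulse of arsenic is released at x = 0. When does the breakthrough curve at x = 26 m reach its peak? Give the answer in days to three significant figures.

38.2 days

For the 1D instantaneous-source solution, setting ∂C/∂t = 0 at fixed x gives v²t² + 2Dt − x² = 0, so t = (√(D² + v²x²) − D)/v².
√(D² + v²x²) = √(0.029² + 0.68² × 26²) = 17.68; v² = 0.4624.
t = (17.68 − 0.029)/0.4624 = 38.2 days (vs. the pure-advection estimate x/v = 38.2 d).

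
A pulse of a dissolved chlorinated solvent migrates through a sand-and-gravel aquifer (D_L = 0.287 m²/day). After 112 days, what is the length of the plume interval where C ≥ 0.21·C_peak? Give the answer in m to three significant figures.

28.3 m

The plume is Gaussian with σ = √(2Dt) = √(2 × 0.287 × 112) = 8.018 m.
C/C_peak = exp(−Δx²/(2σ²)) = 0.21 ⇒ Δx = σ·√(−2 ln 0.21) = 8.018 × 1.767 = 14.17 m.
Width = 2Δx = 28.3 m.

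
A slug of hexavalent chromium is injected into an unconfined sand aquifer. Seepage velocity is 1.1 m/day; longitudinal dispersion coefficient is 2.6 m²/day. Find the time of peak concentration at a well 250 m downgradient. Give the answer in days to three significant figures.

225 days

For the 1D instantaneous-source solution, setting ∂C/∂t = 0 at fixed x gives v²t² + 2Dt − x² = 0, so t = (√(D² + v²x²) − D)/v².
√(D² + v²x²) = √(2.6² + 1.1² × 250²) = 275.0; v² = 1.21.
t = (275.0 − 2.6)/1.21 = 225 days (vs. the pure-advection estimate x/v = 227 d).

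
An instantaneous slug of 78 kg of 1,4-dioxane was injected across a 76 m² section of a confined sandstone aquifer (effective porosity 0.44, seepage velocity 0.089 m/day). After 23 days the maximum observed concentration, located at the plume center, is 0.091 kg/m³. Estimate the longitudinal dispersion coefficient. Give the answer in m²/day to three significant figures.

2.27 m²/day

At the plume center C_max = M/(n_e·A·√(4πDt)), so D = M²/(4πt·(n_e·A·C_max)²).
n_e·A·C_max = 0.44 × 76 × 0.091 = 3.043 kg/m.
D = 78²/(4π × 23 × 3.043²) = 2.27 m²/day.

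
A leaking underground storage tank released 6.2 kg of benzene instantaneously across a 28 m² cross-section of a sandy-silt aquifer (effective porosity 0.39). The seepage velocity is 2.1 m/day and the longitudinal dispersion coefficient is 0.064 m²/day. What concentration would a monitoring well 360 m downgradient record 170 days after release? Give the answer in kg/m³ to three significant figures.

0.0395 kg/m³

For an instantaneous plane source, C(x,t) = M/(n_e·A·√(4πDt)) · exp(−(x−vt)²/(4Dt)), with n_e·A the pore (flow) area.
Plume center vt = 2.1 × 170 = 357 m, so the well at 360 m is 3 m downgradient of the peak.
√(4πDt) = 11.69 m, giving peak height M/(n_e·A·√(4πDt)) = 6.2/(0.39 × 28 × 11.69) = 0.04857 kg/m³.
(x−vt)²/(4Dt) = (3)²/(4 × 0.064 × 170) = 0.2068; exp(−0.2068) = 0.8132.
C = 0.04857 × 0.8132 = 0.0395 kg/m³.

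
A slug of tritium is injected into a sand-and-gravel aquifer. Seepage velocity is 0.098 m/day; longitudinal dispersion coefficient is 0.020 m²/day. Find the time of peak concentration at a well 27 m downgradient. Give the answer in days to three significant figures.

For the 1D instantaneous-source solution, setting ∂C/∂t = 0 at fixed x gives v²t² + 2Dt − x² = 0, so t = (√(D² + v²x²) − D)/v².
√(D² + v²x²) = √(0.020² + 0.098² × 27²) = 2.646; v² = 0.009604.
t = (2.646 − 0.020)/0.009604 = 273 days (vs. the pure-advection estimate x/v = 276 d).

273 days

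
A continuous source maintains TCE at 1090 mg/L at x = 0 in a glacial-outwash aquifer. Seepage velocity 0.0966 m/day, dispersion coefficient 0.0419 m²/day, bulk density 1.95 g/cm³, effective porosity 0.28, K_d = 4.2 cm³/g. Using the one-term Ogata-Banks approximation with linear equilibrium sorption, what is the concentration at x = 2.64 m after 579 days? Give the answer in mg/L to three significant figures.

290 mg/L

Retardation factor R = 1 + ρ_b·K_d/n = 1 + 1.95 × 4.2/0.28 = 30.25.
Sorption retards both mechanisms: v_R = v/R = 0.003193 m/day, D_R = D/R = 0.001385 m²/day.
v_R·t = 0.003193 × 579 = 1.848747 m; 2√(D_R t) = 1.791 m; argument = (2.64 − 1.848747)/1.791 = 0.4418.
C = C₀ × ½·erfc(0.4418) = 1090 × 0.2661 = 290 mg/L.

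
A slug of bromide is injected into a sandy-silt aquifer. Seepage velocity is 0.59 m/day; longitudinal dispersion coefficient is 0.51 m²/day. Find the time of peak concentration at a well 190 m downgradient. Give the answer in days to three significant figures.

For the 1D instantaneous-source solution, setting ∂C/∂t = 0 at fixed x gives v²t² + 2Dt − x² = 0, so t = (√(D² + v²x²) − D)/v².
√(D² + v²x²) = √(0.51² + 0.59² × 190²) = 112.1; v² = 0.3481.
t = (112.1 − 0.51)/0.3481 = 321 days (vs. the pure-advection estimate x/v = 322 d).

321 days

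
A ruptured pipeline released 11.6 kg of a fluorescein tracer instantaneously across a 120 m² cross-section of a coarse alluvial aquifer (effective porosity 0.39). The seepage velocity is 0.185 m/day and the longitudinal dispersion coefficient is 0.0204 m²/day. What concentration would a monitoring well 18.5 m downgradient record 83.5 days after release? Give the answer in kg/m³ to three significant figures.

0.0136 kg/m³

For an instantaneous plane source, C(x,t) = M/(n_e·A·√(4πDt)) · exp(−(x−vt)²/(4Dt)), with n_e·A the pore (flow) area.
Plume center vt = 0.185 × 83.5 = 15.4475 m, so the well at 18.5 m is 3.0525 m downgradient of the peak.
√(4πDt) = 4.627 m, giving peak height M/(n_e·A·√(4πDt)) = 11.6/(0.39 × 120 × 4.627) = 0.05357 kg/m³.
(x−vt)²/(4Dt) = (3.0525)²/(4 × 0.0204 × 83.5) = 1.368; exp(−1.368) = 0.2546.
C = 0.05357 × 0.2546 = 0.0136 kg/m³.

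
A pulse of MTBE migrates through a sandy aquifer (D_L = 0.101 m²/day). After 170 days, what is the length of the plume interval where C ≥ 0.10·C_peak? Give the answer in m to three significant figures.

25.2 m

The plume is Gaussian with σ = √(2Dt) = √(2 × 0.101 × 170) = 5.860 m.
C/C_peak = exp(−Δx²/(2σ²)) = 0.10 ⇒ Δx = σ·√(−2 ln 0.10) = 5.860 × 2.146 = 12.58 m.
Width = 2Δx = 25.2 m.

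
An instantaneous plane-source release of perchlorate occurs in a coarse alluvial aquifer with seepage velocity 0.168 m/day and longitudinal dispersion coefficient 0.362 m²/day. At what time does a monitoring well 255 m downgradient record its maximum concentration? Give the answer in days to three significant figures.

For the 1D instantaneous-source solution, setting ∂C/∂t = 0 at fixed x gives v²t² + 2Dt − x² = 0, so t = (√(D² + v²x²) − D)/v².
√(D² + v²x²) = √(0.362² + 0.168² × 255²) = 42.84; v² = 0.028224.
t = (42.84 − 0.362)/0.028224 = 1510 days (vs. the pure-advection estimate x/v = 1520 d).

1510 days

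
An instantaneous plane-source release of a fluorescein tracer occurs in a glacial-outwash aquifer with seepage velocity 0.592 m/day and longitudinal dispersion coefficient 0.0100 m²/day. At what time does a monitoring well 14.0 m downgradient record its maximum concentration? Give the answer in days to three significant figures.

For the 1D instantaneous-source solution, setting ∂C/∂t = 0 at fixed x gives v²t² + 2Dt − x² = 0, so t = (√(D² + v²x²) − D)/v².
√(D² + v²x²) = √(0.0100² + 0.592² × 14.0²) = 8.288; v² = 0.350464.
t = (8.288 − 0.0100)/0.350464 = 23.6 days (vs. the pure-advection estimate x/v = 23.6 d).

23.6 days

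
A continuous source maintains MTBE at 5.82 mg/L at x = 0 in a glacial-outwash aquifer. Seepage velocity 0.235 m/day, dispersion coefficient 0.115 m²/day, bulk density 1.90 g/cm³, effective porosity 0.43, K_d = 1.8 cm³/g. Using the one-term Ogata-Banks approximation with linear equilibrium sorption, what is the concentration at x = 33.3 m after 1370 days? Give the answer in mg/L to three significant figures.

3.92 mg/L

Retardation factor R = 1 + ρ_b·K_d/n = 1 + 1.90 × 1.8/0.43 = 8.953.
Sorption retards both mechanisms: v_R = v/R = 0.02625 m/day, D_R = D/R = 0.01284 m²/day.
v_R·t = 0.02625 × 1370 = 35.9625 m; 2√(D_R t) = 8.388 m; argument = (33.3 − 35.9625)/8.388 = -0.3174.
C = C₀ × ½·erfc(-0.3174) = 5.82 × 0.6732 = 3.92 mg/L.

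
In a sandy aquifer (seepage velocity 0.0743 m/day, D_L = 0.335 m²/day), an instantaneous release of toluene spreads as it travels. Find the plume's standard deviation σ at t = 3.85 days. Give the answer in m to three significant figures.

Dispersive spreading gives a Gaussian with σ² = 2Dt; advection only shifts the center.
σ = √(2 × 0.335 × 3.85) = 1.61 m.

1.61 m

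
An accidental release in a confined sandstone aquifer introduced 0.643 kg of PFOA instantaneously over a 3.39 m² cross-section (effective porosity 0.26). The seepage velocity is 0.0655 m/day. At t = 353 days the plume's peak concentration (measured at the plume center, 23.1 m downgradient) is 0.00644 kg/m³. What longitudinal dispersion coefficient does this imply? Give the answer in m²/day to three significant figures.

2.89 m²/day

At the plume center C_max = M/(n_e·A·√(4πDt)), so D = M²/(4πt·(n_e·A·C_max)²).
n_e·A·C_max = 0.26 × 3.39 × 0.00644 = 0.005676 kg/m.
D = 0.643²/(4π × 353 × 0.005676²) = 2.89 m²/day.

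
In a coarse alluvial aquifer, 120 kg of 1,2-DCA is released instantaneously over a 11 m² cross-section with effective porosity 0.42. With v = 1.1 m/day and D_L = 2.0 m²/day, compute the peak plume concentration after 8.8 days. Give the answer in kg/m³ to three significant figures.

The peak of an instantaneous 1D plume sits at x = vt; there the Gaussian factor is 1 and C_max = M/(n_e·A·√(4πDt)), where n_e·A is the pore area the mass is dissolved in.
√(4πDt) = √(4π × 2.0 × 8.8) = 14.87 m, so C_max = 120/(0.42 × 11 × 14.87) = 1.75 kg/m³.

1.75 kg/m³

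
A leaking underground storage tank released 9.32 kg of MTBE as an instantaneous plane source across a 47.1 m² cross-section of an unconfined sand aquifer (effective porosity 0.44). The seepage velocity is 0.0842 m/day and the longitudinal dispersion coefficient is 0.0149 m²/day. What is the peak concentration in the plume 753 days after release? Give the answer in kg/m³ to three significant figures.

The peak of an instantaneous 1D plume sits at x = vt; there the Gaussian factor is 1 and C_max = M/(n_e·A·√(4πDt)), where n_e·A is the pore area the mass is dissolved in.
√(4πDt) = √(4π × 0.0149 × 753) = 11.87 m, so C_max = 9.32/(0.44 × 47.1 × 11.87) = 0.0379 kg/m³.

0.0379 kg/m³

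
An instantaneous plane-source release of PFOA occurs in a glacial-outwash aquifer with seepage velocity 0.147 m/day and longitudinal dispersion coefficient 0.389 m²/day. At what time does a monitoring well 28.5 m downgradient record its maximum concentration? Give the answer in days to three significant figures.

For the 1D instantaneous-source solution, setting ∂C/∂t = 0 at fixed x gives v²t² + 2Dt − x² = 0, so t = (√(D² + v²x²) − D)/v².
√(D² + v²x²) = √(0.389² + 0.147² × 28.5²) = 4.208; v² = 0.021609.
t = (4.208 − 0.389)/0.021609 = 177 days (vs. the pure-advection estimate x/v = 194 d).

177 days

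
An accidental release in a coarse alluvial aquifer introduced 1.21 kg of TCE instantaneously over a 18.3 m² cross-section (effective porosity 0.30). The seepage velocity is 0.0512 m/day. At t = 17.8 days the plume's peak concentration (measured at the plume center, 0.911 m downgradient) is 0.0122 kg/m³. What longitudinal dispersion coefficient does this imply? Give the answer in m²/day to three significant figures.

1.46 m²/day

At the plume center C_max = M/(n_e·A·√(4πDt)), so D = M²/(4πt·(n_e·A·C_max)²).
n_e·A·C_max = 0.30 × 18.3 × 0.0122 = 0.06698 kg/m.
D = 1.21²/(4π × 17.8 × 0.06698²) = 1.46 m²/day.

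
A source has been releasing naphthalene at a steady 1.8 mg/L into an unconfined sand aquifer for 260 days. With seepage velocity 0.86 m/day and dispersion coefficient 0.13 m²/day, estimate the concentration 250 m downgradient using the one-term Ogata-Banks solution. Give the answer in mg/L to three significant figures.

0.00119 mg/L

For a continuous step input, C/C₀ ≈ ½·erfc((x−vt)/(2√(Dt))).
vt = 0.86 × 260 = 223.6 m and 2√(Dt) = 2√(0.13 × 260) = 11.63 m.
Argument (x−vt)/(2√(Dt)) = (250 − 223.6)/11.63 = 2.270; ½·erfc(2.270) = 0.0006631.
C = 1.8 × 0.0006631 = 0.00119 mg/L.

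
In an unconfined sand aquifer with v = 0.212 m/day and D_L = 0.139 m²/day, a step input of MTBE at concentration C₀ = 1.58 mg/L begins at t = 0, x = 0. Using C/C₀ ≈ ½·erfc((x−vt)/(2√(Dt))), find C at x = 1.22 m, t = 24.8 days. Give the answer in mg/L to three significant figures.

For a continuous step input, C/C₀ ≈ ½·erfc((x−vt)/(2√(Dt))).
vt = 0.212 × 24.8 = 5.2576 m and 2√(Dt) = 2√(0.139 × 24.8) = 3.713 m.
Argument (x−vt)/(2√(Dt)) = (1.22 − 5.2576)/3.713 = -1.087; ½·erfc(-1.087) = 0.9379.
C = 1.58 × 0.9379 = 1.48 mg/L.

1.48 mg/L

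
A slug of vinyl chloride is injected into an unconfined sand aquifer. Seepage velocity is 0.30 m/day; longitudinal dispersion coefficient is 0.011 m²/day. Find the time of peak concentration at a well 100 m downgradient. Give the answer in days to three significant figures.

333 days

For the 1D instantaneous-source solution, setting ∂C/∂t = 0 at fixed x gives v²t² + 2Dt − x² = 0, so t = (√(D² + v²x²) − D)/v².
√(D² + v²x²) = √(0.011² + 0.30² × 100²) = 30.00; v² = 0.09.
t = (30.00 − 0.011)/0.09 = 333 days (vs. the pure-advection estimate x/v = 333 d).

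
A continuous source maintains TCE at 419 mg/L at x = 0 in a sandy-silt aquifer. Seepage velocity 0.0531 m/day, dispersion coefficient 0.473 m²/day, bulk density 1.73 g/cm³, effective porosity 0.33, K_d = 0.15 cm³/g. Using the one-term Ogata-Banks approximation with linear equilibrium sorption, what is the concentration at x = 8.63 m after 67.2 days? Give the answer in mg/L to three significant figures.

Retardation factor R = 1 + ρ_b·K_d/n = 1 + 1.73 × 0.15/0.33 = 1.786.
Sorption retards both mechanisms: v_R = v/R = 0.02973 m/day, D_R = D/R = 0.2648 m²/day.
v_R·t = 0.02973 × 67.2 = 1.997856 m; 2√(D_R t) = 8.437 m; argument = (8.63 − 1.997856)/8.437 = 0.7861.
C = C₀ × ½·erfc(0.7861) = 419 × 0.1331 = 55.8 mg/L.

55.8 mg/L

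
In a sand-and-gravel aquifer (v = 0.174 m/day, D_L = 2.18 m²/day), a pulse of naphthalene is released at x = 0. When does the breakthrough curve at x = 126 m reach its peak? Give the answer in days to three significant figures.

656 days

For the 1D instantaneous-source solution, setting ∂C/∂t = 0 at fixed x gives v²t² + 2Dt − x² = 0, so t = (√(D² + v²x²) − D)/v².
√(D² + v²x²) = √(2.18² + 0.174² × 126²) = 22.03; v² = 0.030276.
t = (22.03 − 2.18)/0.030276 = 656 days (vs. the pure-advection estimate x/v = 724 d).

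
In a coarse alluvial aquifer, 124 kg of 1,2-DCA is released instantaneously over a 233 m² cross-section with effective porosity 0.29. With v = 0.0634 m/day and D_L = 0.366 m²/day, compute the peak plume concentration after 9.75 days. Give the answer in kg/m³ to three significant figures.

0.274 kg/m³

The peak of an instantaneous 1D plume sits at x = vt; there the Gaussian factor is 1 and C_max = M/(n_e·A·√(4πDt)), where n_e·A is the pore area the mass is dissolved in.
√(4πDt) = √(4π × 0.366 × 9.75) = 6.696 m, so C_max = 124/(0.29 × 233 × 6.696) = 0.274 kg/m³.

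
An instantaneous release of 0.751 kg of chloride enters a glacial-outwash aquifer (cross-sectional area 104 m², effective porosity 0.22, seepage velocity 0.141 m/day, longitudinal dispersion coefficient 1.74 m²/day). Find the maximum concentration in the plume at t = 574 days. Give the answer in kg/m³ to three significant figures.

The peak of an instantaneous 1D plume sits at x = vt; there the Gaussian factor is 1 and C_max = M/(n_e·A·√(4πDt)), where n_e·A is the pore area the mass is dissolved in.
√(4πDt) = √(4π × 1.74 × 574) = 112.0 m, so C_max = 0.751/(0.22 × 104 × 112.0) = 0.000293 kg/m³.

0.000293 kg/m³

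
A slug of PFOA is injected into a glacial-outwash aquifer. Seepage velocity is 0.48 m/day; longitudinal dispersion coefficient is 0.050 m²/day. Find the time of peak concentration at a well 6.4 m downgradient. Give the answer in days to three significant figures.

For the 1D instantaneous-source solution, setting ∂C/∂t = 0 at fixed x gives v²t² + 2Dt − x² = 0, so t = (√(D² + v²x²) − D)/v².
√(D² + v²x²) = √(0.050² + 0.48² × 6.4²) = 3.072; v² = 0.2304.
t = (3.072 − 0.050)/0.2304 = 13.1 days (vs. the pure-advection estimate x/v = 13.3 d).

13.1 days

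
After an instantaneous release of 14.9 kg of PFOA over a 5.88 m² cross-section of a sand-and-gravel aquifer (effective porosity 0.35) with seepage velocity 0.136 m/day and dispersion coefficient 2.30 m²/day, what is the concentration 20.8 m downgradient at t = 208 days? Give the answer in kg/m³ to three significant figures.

For an instantaneous plane source, C(x,t) = M/(n_e·A·√(4πDt)) · exp(−(x−vt)²/(4Dt)), with n_e·A the pore (flow) area.
Plume center vt = 0.136 × 208 = 28.288 m, so the well at 20.8 m is 7.488 m upgradient of the peak.
√(4πDt) = 77.54 m, giving peak height M/(n_e·A·√(4πDt)) = 14.9/(0.35 × 5.88 × 77.54) = 0.09337 kg/m³.
(x−vt)²/(4Dt) = (-7.488)²/(4 × 2.30 × 208) = 0.02930; exp(−0.02930) = 0.9711.
C = 0.09337 × 0.9711 = 0.0907 kg/m³.

0.0907 kg/m³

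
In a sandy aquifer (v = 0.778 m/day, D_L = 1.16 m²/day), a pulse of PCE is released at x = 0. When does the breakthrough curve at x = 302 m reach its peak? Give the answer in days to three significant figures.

For the 1D instantaneous-source solution, setting ∂C/∂t = 0 at fixed x gives v²t² + 2Dt − x² = 0, so t = (√(D² + v²x²) − D)/v².
√(D² + v²x²) = √(1.16² + 0.778² × 302²) = 235.0; v² = 0.605284.
t = (235.0 − 1.16)/0.605284 = 386 days (vs. the pure-advection estimate x/v = 388 d).

386 days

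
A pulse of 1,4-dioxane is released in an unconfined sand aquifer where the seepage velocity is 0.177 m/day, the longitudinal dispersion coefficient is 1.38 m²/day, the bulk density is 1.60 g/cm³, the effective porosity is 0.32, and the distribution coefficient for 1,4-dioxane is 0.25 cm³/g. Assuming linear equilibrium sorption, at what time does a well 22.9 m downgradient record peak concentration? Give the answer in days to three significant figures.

Retardation factor R = 1 + ρ_b·K_d/n = 1 + 1.60 × 0.25/0.32 = 2.250.
Sorption retards both mechanisms: v_R = v/R = 0.07867 m/day, D_R = D/R = 0.6133 m²/day.
Peak time from v_R²t² + 2D_R t − x² = 0: t = (√(D_R² + v_R²x²) − D_R)/v_R².
√(D_R² + v_R²x²) = √(0.6133² + 0.07867² × 22.9²) = 1.903; v_R² = 0.006189.
t = (1.903 − 0.6133)/0.006189 = 208 days.

208 days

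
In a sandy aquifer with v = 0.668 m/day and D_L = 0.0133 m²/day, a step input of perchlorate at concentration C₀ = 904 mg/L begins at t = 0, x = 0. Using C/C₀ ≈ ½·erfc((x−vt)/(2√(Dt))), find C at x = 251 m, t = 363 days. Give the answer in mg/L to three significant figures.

2.77 mg/L

For a continuous step input, C/C₀ ≈ ½·erfc((x−vt)/(2√(Dt))).
vt = 0.668 × 363 = 242.484 m and 2√(Dt) = 2√(0.0133 × 363) = 4.394 m.
Argument (x−vt)/(2√(Dt)) = (251 − 242.484)/4.394 = 1.938; ½·erfc(1.938) = 0.003065.
C = 904 × 0.003065 = 2.77 mg/L.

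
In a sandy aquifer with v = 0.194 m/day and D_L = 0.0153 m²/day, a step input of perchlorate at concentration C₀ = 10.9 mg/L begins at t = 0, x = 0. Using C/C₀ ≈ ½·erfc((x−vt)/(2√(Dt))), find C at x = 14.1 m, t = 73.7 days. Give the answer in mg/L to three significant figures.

For a continuous step input, C/C₀ ≈ ½·erfc((x−vt)/(2√(Dt))).
vt = 0.194 × 73.7 = 14.2978 m and 2√(Dt) = 2√(0.0153 × 73.7) = 2.124 m.
Argument (x−vt)/(2√(Dt)) = (14.1 − 14.2978)/2.124 = -0.09313; ½·erfc(-0.09313) = 0.5524.
C = 10.9 × 0.5524 = 6.02 mg/L.

6.02 mg/L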